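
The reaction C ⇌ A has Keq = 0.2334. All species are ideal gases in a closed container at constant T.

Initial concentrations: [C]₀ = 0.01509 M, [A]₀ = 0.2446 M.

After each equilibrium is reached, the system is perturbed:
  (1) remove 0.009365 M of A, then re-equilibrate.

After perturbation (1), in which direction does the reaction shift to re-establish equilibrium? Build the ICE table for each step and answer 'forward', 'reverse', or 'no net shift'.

Q₀ = 16.21 vs Keq = 0.2334 ⇒ Q>K, reverse
Step 1:
                    C           A
  init        0.01509      0.2446
  Δ            0.1955     -0.1955
  eq           0.2105     0.04914
  solve Keq expr → x = -0.1955; check Q = 0.2334
Then remove 0.009365 M of A.
Step 2:
                    C           A
  init         0.2105     0.03978
  Δ         -0.007593    0.007593
  eq            0.203     0.04737
  solve Keq expr → x = 0.007593; check Q = 0.2334

Direction: forward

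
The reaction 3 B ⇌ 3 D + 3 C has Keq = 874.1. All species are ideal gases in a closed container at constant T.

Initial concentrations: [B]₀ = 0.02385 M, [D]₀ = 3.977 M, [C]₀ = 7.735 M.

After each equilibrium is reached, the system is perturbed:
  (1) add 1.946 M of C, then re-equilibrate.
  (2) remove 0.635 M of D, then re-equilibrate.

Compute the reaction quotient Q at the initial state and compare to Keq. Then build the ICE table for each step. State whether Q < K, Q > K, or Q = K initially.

Q₀ = 2.1458e+09; Q > K (proceeds reverse)

Q₀ = 2.1458e+09 vs Keq = 874.1 ⇒ Q>K, reverse
Step 1:
                  B         D         C
  Initial   0.02385     3.977     7.735
  Change      1.548    -1.548    -1.548
  Equil       1.572     2.429     6.187
  solve Keq expr → x = -0.516; check Q = 874.1
Then add 1.946 M of C.
Step 2:
                  B         D         C
  Initial     1.572     2.429     8.133
  Change     0.2377   -0.2377   -0.2377
  Equil        1.81     2.191     7.895
  solve Keq expr → x = -0.07923; check Q = 874.1
Then remove 0.635 M of D.
Step 3:
                  B         D         C
  Initial      1.81     1.556     7.895
  Change    -0.2601    0.2601    0.2601
  Equil       1.549     1.816     8.155
  solve Keq expr → x = 0.08671; check Q = 874.1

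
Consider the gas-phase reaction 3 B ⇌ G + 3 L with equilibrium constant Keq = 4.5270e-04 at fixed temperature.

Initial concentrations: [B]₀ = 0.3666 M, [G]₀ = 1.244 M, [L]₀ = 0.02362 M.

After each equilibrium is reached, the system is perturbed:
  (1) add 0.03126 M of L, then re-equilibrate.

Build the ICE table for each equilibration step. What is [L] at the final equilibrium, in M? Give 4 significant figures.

Q₀ = 3.3272e-04 vs Keq = 4.5270e-04 ⇒ Q<K, forward
Step 1:
                   B          G          L
  Initial     0.3666      1.244    0.02362
  Change   -0.002378 7.9262e-04   0.002378
  Equil       0.3642      1.245      0.026
  solve Keq expr → x = 7.9262e-04; check Q = 4.5270e-04
Then add 0.03126 M of L.
Step 2:
                   B          G          L
  Initial     0.3642      1.245    0.05726
  Change     0.02911  -0.009703   -0.02911
  Equil       0.3933      1.235    0.02815
  solve Keq expr → x = -0.009703; check Q = 4.5270e-04

[L]_eq = 0.02815 M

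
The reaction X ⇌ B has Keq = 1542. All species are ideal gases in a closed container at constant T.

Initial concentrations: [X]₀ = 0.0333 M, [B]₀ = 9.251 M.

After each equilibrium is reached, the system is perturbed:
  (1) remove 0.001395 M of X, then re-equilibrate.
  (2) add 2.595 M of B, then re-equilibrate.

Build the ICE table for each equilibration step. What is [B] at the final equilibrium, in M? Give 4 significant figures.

[B]_eq = 11.87 M

Q₀ = 277.8 vs Keq = 1542 ⇒ Q<K, forward
Step 1:
                    X           B
  init         0.0333       9.251
  Δ          -0.02728     0.02728
  eq         0.006017       9.278
  solve Keq expr → x = 0.02728; check Q = 1542
Then remove 0.001395 M of X.
Step 2:
                    X           B
  init       0.004622       9.278
  Δ          0.001394   -0.001394
  eq         0.006016       9.277
  solve Keq expr → x = -0.001394; check Q = 1542
Then add 2.595 M of B.
Step 3:
                    X           B
  init       0.006016       11.87
  Δ          0.001682   -0.001682
  eq         0.007698       11.87
  solve Keq expr → x = -0.001682; check Q = 1542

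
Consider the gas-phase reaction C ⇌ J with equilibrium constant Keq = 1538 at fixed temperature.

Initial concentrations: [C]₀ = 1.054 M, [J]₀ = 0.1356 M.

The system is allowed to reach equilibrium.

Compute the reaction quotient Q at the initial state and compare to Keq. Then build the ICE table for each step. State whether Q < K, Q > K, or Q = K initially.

Q₀ = 0.1287 vs Keq = 1538 ⇒ Q<K, forward
Step 1:
                  C         J
  I           1.054    0.1356
  C          -1.053     1.053
  E       7.7297e-04     1.189
  solve Keq expr → x = 1.053; check Q = 1538

Q₀ = 0.1287; Q < K (proceeds forward)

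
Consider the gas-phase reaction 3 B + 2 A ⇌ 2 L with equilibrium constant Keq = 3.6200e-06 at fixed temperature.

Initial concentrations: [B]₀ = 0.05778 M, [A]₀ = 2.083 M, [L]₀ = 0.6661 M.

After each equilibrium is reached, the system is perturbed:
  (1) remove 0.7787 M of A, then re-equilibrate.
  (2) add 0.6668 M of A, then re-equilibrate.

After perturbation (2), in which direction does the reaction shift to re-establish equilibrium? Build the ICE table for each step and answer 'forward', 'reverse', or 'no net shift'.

Direction: forward

Q₀ = 530.1 vs Keq = 3.6200e-06 ⇒ Q>K, reverse
Step 1:
                  B         A         L
  I         0.05778     2.083    0.6661
  C          0.9907    0.6605   -0.6605
  E           1.049     2.743  0.005604
  solve Keq expr → x = -0.3302; check Q = 3.6200e-06
Then remove 0.7787 M of A.
Step 2:
                  B         A         L
  I           1.049     1.965  0.005604
  C        0.002361  0.001574 -0.001574
  E           1.051     1.966   0.00403
  solve Keq expr → x = -7.8696e-04; check Q = 3.6200e-06
Then add 0.6668 M of A.
Step 3:
                  B         A         L
  I           1.051     2.633   0.00403
  C       -0.002023 -0.001348  0.001348
  E           1.049     2.632  0.005379
  solve Keq expr → x = 6.7420e-04; check Q = 3.6200e-06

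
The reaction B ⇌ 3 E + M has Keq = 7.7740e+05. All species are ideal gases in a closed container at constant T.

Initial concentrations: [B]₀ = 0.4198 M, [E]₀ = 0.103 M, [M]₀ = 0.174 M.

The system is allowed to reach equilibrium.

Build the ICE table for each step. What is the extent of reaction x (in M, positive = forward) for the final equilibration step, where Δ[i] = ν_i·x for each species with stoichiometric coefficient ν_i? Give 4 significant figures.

x = 0.4198 M

Q₀ = 4.5292e-04 vs Keq = 7.7740e+05 ⇒ Q<K, forward
Step 1:
                    B           E           M
  Initial      0.4198       0.103       0.174
  Change      -0.4198       1.259      0.4198
  Equil    1.9315e-06       1.362      0.5938
  solve Keq expr → x = 0.4198; check Q = 7.7740e+05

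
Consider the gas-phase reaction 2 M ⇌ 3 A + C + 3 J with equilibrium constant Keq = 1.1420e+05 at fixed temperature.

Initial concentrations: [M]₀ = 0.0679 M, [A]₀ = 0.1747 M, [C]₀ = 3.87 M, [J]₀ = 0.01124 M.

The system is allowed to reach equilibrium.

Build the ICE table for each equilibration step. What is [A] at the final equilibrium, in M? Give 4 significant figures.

Q₀ = 6.3555e-06 vs Keq = 1.1420e+05 ⇒ Q<K, forward
Step 1:
                   M          A          C          J
  I           0.0679     0.1747       3.87    0.01124
  C         -0.06787     0.1018    0.03393     0.1018
  E       3.2309e-05     0.2765      3.904      0.113
  solve Keq expr → x = 0.03393; check Q = 1.1420e+05

[A]_eq = 0.2765 M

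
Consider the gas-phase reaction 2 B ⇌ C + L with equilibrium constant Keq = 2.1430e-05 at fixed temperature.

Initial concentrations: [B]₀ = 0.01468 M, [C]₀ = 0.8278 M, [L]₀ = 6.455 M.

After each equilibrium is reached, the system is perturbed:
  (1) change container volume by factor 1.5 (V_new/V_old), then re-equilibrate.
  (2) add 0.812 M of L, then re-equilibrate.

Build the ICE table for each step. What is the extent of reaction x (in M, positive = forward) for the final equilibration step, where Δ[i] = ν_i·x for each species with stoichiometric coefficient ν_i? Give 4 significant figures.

x = -1.2602e-06 M

Q₀ = 2.4795e+04 vs Keq = 2.1430e-05 ⇒ Q>K, reverse
Step 1:
                   B          C          L
  init       0.01468     0.8278      6.455
  Δ            1.656    -0.8278    -0.8278
  eq            1.67 1.0624e-05      5.627
  solve Keq expr → x = -0.8278; check Q = 2.1430e-05
Then change container volume by factor 1.5 (V_new/V_old).
Step 2:
                   B          C          L
  init         1.114 7.0828e-06      3.751
  Δ                0          0          0
  eq           1.114 7.0828e-06      3.751
  solve Keq expr → x = 0; check Q = 2.1430e-05
Then add 0.812 M of L.
Step 3:
                   B          C          L
  init         1.114 7.0828e-06      4.563
  Δ       2.5205e-06 -1.2602e-06 -1.2602e-06
  eq           1.114 5.8226e-06      4.563
  solve Keq expr → x = -1.2602e-06; check Q = 2.1430e-05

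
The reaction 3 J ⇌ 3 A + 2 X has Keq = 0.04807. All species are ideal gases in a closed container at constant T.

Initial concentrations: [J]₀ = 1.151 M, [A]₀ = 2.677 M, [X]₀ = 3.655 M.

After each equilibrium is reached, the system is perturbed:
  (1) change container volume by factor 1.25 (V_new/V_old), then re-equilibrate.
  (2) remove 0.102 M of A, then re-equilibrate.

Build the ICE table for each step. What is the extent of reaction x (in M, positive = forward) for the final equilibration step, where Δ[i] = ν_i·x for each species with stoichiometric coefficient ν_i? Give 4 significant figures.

Q₀ = 168.1 vs Keq = 0.04807 ⇒ Q>K, reverse
Step 1:
                  J         A         X
  I           1.151     2.677     3.655
  C           2.018    -2.018    -1.345
  E           3.169    0.6593      2.31
  solve Keq expr → x = -0.6726; check Q = 0.04807
Then change container volume by factor 1.25 (V_new/V_old).
Step 2:
                  J         A         X
  I           2.535    0.5275     1.848
  C         -0.0612    0.0612    0.0408
  E           2.474    0.5887     1.889
  solve Keq expr → x = 0.0204; check Q = 0.04807
Then remove 0.102 M of A.
Step 3:
                  J         A         X
  I           2.474    0.4867     1.889
  C        -0.07448   0.07448   0.04966
  E           2.399    0.5611     1.938
  solve Keq expr → x = 0.02483; check Q = 0.04807

x = 0.02483 M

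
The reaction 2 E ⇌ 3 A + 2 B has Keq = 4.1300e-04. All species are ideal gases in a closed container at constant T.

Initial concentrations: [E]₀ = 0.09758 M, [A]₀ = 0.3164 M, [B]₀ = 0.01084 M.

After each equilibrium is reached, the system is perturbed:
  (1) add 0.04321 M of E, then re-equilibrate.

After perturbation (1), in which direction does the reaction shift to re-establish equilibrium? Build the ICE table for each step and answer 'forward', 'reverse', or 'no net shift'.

Q₀ = 3.9088e-04 vs Keq = 4.1300e-04 ⇒ Q<K, forward
Step 1:
                    E           A           B
  Initial     0.09758      0.3164     0.01084
  Change  -2.5351e-04  3.8026e-04  2.5351e-04
  Equil       0.09733      0.3168     0.01109
  solve Keq expr → x = 1.2675e-04; check Q = 4.1300e-04
Then add 0.04321 M of E.
Step 2:
                    E           A           B
  Initial      0.1405      0.3168     0.01109
  Change    -0.004031    0.006046    0.004031
  Equil        0.1365      0.3228     0.01512
  solve Keq expr → x = 0.002015; check Q = 4.1300e-04

Direction: forward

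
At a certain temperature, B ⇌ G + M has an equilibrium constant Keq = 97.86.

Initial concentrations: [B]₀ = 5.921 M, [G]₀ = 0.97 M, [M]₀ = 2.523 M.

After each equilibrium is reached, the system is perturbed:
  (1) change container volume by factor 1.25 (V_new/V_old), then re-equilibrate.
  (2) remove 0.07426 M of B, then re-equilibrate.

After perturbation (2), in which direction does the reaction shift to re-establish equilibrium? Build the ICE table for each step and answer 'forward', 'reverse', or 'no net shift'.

Q₀ = 0.4133 vs Keq = 97.86 ⇒ Q<K, forward
Step 1:
                  B         G         M
  Initial     5.921      0.97     2.523
  Change     -5.405     5.405     5.405
  Equil      0.5164     6.375     7.928
  solve Keq expr → x = 5.405; check Q = 97.86
Then change container volume by factor 1.25 (V_new/V_old).
Step 2:
                  B         G         M
  Initial    0.4131       5.1     6.342
  Change   -0.07393   0.07393   0.07393
  Equil      0.3392     5.174     6.416
  solve Keq expr → x = 0.07393; check Q = 97.86
Then remove 0.07426 M of B.
Step 3:
                  B         G         M
  Initial    0.2649     5.174     6.416
  Change    0.06644  -0.06644  -0.06644
  Equil      0.3314     5.107      6.35
  solve Keq expr → x = -0.06644; check Q = 97.86

Direction: reverse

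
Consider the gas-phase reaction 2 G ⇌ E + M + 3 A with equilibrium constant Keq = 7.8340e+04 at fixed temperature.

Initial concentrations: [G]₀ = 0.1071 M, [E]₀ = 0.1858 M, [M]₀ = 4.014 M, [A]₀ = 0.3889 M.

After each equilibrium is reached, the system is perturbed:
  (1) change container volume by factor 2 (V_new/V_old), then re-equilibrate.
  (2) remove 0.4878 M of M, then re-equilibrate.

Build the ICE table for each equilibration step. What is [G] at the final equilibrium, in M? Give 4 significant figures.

Q₀ = 3.824 vs Keq = 7.8340e+04 ⇒ Q<K, forward
Step 1:
                  G         E         M         A
  Initial    0.1071    0.1858     4.014    0.3889
  Change    -0.1057   0.05284   0.05284    0.1585
  Equil    0.001426    0.2386     4.067    0.5474
  solve Keq expr → x = 0.05284; check Q = 7.8340e+04
Then change container volume by factor 2 (V_new/V_old).
Step 2:
                  G         E         M         A
  Initial 7.1277e-04    0.1193     2.033    0.2737
  Change  -4.5955e-04 2.2978e-04 2.2978e-04 6.8933e-04
  Equil   2.5321e-04    0.1195     2.034    0.2744
  solve Keq expr → x = 2.2978e-04; check Q = 7.8340e+04
Then remove 0.4878 M of M.
Step 3:
                  G         E         M         A
  Initial 2.5321e-04    0.1195     1.546    0.2744
  Change  -3.2372e-05 1.6186e-05 1.6186e-05 4.8559e-05
  Equil   2.2084e-04    0.1196     1.546    0.2744
  solve Keq expr → x = 1.6186e-05; check Q = 7.8340e+04

[G]_eq = 2.2084e-04 M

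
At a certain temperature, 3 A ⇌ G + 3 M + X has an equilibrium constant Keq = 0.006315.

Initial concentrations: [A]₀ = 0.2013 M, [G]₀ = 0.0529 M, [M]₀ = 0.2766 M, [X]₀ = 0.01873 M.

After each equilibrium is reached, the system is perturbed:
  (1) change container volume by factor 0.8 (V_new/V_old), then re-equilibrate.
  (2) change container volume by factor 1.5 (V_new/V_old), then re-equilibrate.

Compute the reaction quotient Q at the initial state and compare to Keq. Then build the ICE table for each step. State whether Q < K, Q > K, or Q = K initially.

Q₀ = 0.002571; Q < K (proceeds forward)

Q₀ = 0.002571 vs Keq = 0.006315 ⇒ Q<K, forward
Step 1:
                    A           G           M           X
  I            0.2013      0.0529      0.2766     0.01873
  C          -0.01895    0.006317     0.01895    0.006317
  E            0.1823     0.05922      0.2956     0.02505
  solve Keq expr → x = 0.006317; check Q = 0.006315
Then change container volume by factor 0.8 (V_new/V_old).
Step 2:
                    A           G           M           X
  I            0.2279     0.07402      0.3694     0.03131
  C           0.01203   -0.004009    -0.01203   -0.004009
  E              0.24     0.07001      0.3574      0.0273
  solve Keq expr → x = -0.004009; check Q = 0.006315
Then change container volume by factor 1.5 (V_new/V_old).
Step 3:
                    A           G           M           X
  I              0.16     0.04667      0.2383      0.0182
  C          -0.01477    0.004924     0.01477    0.004924
  E            0.1452      0.0516       0.253     0.02312
  solve Keq expr → x = 0.004924; check Q = 0.006315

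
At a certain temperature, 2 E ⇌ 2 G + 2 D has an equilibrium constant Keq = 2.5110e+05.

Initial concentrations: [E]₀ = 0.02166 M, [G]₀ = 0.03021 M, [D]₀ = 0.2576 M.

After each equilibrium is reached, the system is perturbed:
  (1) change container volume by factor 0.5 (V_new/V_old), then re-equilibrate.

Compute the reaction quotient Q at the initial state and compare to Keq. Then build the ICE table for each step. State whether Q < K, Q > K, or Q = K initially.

Q₀ = 0.1291; Q < K (proceeds forward)

Q₀ = 0.1291 vs Keq = 2.5110e+05 ⇒ Q<K, forward
Step 1:
                   E          G          D
  init       0.02166    0.03021     0.2576
  Δ         -0.02163    0.02163    0.02163
  eq      2.8888e-05    0.05184     0.2792
  solve Keq expr → x = 0.01082; check Q = 2.5110e+05
Then change container volume by factor 0.5 (V_new/V_old).
Step 2:
                   E          G          D
  init    5.7776e-05     0.1037     0.5585
  Δ       5.7699e-05 -5.7699e-05 -5.7699e-05
  eq      1.1548e-04     0.1036     0.5584
  solve Keq expr → x = -2.8850e-05; check Q = 2.5110e+05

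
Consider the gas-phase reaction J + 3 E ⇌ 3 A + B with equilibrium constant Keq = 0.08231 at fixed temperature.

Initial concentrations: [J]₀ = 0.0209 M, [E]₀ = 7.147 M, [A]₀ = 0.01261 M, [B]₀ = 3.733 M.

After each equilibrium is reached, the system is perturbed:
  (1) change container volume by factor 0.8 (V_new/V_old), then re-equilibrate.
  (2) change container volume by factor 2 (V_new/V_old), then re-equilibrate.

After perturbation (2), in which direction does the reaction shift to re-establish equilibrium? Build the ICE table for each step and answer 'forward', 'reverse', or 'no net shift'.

Direction: no net shift

Q₀ = 9.8104e-07 vs Keq = 0.08231 ⇒ Q<K, forward
Step 1:
                    J           E           A           B
  I            0.0209       7.147     0.01261       3.733
  C          -0.02085    -0.06254     0.06254     0.02085
  E        5.4429e-05       7.084     0.07515       3.754
  solve Keq expr → x = 0.02085; check Q = 0.08231
Then change container volume by factor 0.8 (V_new/V_old).
Step 2:
                    J           E           A           B
  I        6.8037e-05       8.856     0.09393       4.692
  C                 0           0           0           0
  E        6.8037e-05       8.856     0.09393       4.692
  solve Keq expr → x = 0; check Q = 0.08231
Then change container volume by factor 2 (V_new/V_old).
Step 3:
                    J           E           A           B
  I        3.4018e-05       4.428     0.04697       2.346
  C                 0           0           0           0
  E        3.4018e-05       4.428     0.04697       2.346
  solve Keq expr → x = 0; check Q = 0.08231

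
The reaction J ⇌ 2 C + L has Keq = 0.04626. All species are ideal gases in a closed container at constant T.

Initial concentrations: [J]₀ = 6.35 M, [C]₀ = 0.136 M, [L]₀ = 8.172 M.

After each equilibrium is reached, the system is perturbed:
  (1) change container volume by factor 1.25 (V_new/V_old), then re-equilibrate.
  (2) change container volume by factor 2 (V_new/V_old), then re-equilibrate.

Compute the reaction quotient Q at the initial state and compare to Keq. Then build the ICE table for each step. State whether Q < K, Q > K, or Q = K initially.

Q₀ = 0.0238; Q < K (proceeds forward)

Q₀ = 0.0238 vs Keq = 0.04626 ⇒ Q<K, forward
Step 1:
                  J         C         L
  Initial      6.35     0.136     8.172
  Change   -0.02645   0.05289   0.02645
  Equil       6.324    0.1889     8.198
  solve Keq expr → x = 0.02645; check Q = 0.04626
Then change container volume by factor 1.25 (V_new/V_old).
Step 2:
                  J         C         L
  Initial     5.059    0.1511     6.559
  Change   -0.01858   0.03716   0.01858
  Equil        5.04    0.1883     6.577
  solve Keq expr → x = 0.01858; check Q = 0.04626
Then change container volume by factor 2 (V_new/V_old).
Step 3:
                  J         C         L
  Initial      2.52   0.09414     3.289
  Change   -0.04558   0.09115   0.04558
  Equil       2.475    0.1853     3.334
  solve Keq expr → x = 0.04558; check Q = 0.04626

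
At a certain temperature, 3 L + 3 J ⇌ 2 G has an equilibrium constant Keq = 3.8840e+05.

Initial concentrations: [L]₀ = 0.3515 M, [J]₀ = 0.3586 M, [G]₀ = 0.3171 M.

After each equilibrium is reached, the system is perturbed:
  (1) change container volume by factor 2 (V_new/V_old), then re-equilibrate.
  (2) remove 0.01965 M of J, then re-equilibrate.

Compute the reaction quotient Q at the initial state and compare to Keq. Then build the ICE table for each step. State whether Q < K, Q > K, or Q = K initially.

Q₀ = 50.21; Q < K (proceeds forward)

Q₀ = 50.21 vs Keq = 3.8840e+05 ⇒ Q<K, forward
Step 1:
                   L          J          G
  init        0.3515     0.3586     0.3171
  Δ          -0.2626    -0.2626      0.175
  eq         0.08895    0.09605     0.4921
  solve Keq expr → x = 0.08752; check Q = 3.8840e+05
Then change container volume by factor 2 (V_new/V_old).
Step 2:
                   L          J          G
  init       0.04447    0.04802     0.2461
  Δ          0.02541    0.02541   -0.01694
  eq         0.06989    0.07344     0.2291
  solve Keq expr → x = -0.00847; check Q = 3.8840e+05
Then remove 0.01965 M of J.
Step 3:
                   L          J          G
  init       0.06989    0.05379     0.2291
  Δ         0.009586   0.009586  -0.006391
  eq         0.07947    0.06337     0.2227
  solve Keq expr → x = -0.003195; check Q = 3.8840e+05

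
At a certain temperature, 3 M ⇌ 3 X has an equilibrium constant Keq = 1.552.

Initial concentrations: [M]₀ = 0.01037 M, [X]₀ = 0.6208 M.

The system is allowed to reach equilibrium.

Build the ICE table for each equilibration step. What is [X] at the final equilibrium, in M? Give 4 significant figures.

Q₀ = 2.1455e+05 vs Keq = 1.552 ⇒ Q>K, reverse
Step 1:
                    M           X
  Initial     0.01037      0.6208
  Change       0.2821     -0.2821
  Equil        0.2925      0.3387
  solve Keq expr → x = -0.09405; check Q = 1.552

[X]_eq = 0.3387 M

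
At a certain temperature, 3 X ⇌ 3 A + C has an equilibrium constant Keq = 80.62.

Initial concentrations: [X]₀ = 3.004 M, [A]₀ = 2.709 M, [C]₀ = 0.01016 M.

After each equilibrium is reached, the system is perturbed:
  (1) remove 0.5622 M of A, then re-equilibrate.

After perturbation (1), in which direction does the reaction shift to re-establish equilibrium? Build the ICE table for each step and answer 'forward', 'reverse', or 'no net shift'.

Direction: forward

Q₀ = 0.007451 vs Keq = 80.62 ⇒ Q<K, forward
Step 1:
                    X           A           C
  I             3.004       2.709     0.01016
  C            -2.034       2.034      0.6782
  E            0.9695       4.743      0.6883
  solve Keq expr → x = 0.6782; check Q = 80.62
Then remove 0.5622 M of A.
Step 2:
                    X           A           C
  I            0.9695       4.181      0.6883
  C          -0.08554     0.08554     0.02851
  E             0.884       4.267      0.7168
  solve Keq expr → x = 0.02851; check Q = 80.62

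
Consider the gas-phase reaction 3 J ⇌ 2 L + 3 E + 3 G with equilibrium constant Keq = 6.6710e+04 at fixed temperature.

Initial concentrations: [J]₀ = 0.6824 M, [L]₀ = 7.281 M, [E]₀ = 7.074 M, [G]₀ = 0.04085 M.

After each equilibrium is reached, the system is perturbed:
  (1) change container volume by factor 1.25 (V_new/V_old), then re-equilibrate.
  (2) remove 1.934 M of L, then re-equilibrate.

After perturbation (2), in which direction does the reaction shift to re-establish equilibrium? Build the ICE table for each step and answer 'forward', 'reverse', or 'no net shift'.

Direction: forward

Q₀ = 4.026 vs Keq = 6.6710e+04 ⇒ Q<K, forward
Step 1:
                    J           L           E           G
  I            0.6824       7.281       7.074     0.04085
  C           -0.3829      0.2553      0.3829      0.3829
  E            0.2995       7.536       7.457      0.4238
  solve Keq expr → x = 0.1276; check Q = 6.6710e+04
Then change container volume by factor 1.25 (V_new/V_old).
Step 2:
                    J           L           E           G
  I            0.2396       6.029       5.966       0.339
  C          -0.04854     0.03236     0.04854     0.04854
  E             0.191       6.061       6.014      0.3876
  solve Keq expr → x = 0.01618; check Q = 6.6710e+04
Then remove 1.934 M of L.
Step 3:
                    J           L           E           G
  I             0.191       4.127       6.014      0.3876
  C          -0.03029      0.0202     0.03029     0.03029
  E            0.1608       4.148       6.044      0.4178
  solve Keq expr → x = 0.0101; check Q = 6.6710e+04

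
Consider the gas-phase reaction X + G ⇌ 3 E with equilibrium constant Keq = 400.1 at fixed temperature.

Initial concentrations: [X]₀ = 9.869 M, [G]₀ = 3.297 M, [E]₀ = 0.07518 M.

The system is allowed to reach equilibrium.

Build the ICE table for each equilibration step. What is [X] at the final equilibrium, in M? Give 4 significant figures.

[X]_eq = 6.85 M

Q₀ = 1.3059e-05 vs Keq = 400.1 ⇒ Q<K, forward
Step 1:
                   X          G          E
  Initial      9.869      3.297    0.07518
  Change      -3.019     -3.019      9.057
  Equil         6.85     0.2779      9.132
  solve Keq expr → x = 3.019; check Q = 400.1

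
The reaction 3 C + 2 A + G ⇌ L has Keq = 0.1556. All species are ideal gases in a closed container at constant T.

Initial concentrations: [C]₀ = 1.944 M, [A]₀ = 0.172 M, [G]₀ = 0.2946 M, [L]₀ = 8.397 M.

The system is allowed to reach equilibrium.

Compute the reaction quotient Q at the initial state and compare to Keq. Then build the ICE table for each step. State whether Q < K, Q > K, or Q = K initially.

Q₀ = 131.1; Q > K (proceeds reverse)

Q₀ = 131.1 vs Keq = 0.1556 ⇒ Q>K, reverse
Step 1:
                   C          A          G          L
  Initial      1.944      0.172     0.2946      8.397
  Change       1.553      1.035     0.5177    -0.5177
  Equil        3.497      1.207     0.8123      7.879
  solve Keq expr → x = -0.5177; check Q = 0.1556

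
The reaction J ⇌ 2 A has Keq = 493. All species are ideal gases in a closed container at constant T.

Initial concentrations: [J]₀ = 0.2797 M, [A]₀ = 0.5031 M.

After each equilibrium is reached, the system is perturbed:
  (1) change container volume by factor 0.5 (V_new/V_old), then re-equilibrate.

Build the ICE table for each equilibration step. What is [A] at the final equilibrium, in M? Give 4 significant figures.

Q₀ = 0.9049 vs Keq = 493 ⇒ Q<K, forward
Step 1:
                   J          A
  init        0.2797     0.5031
  Δ          -0.2774     0.5549
  eq         0.00227      1.058
  solve Keq expr → x = 0.2774; check Q = 493
Then change container volume by factor 0.5 (V_new/V_old).
Step 2:
                   J          A
  init      0.004541      2.116
  Δ         0.004464  -0.008928
  eq        0.009005      2.107
  solve Keq expr → x = -0.004464; check Q = 493

[A]_eq = 2.107 M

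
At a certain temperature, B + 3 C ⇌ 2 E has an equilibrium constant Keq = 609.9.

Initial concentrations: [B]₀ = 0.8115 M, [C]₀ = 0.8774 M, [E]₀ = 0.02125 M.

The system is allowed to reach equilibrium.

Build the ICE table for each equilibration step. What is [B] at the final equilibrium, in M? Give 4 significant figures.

[B]_eq = 0.5509 M

Q₀ = 8.2383e-04 vs Keq = 609.9 ⇒ Q<K, forward
Step 1:
                   B          C          E
  Initial     0.8115     0.8774    0.02125
  Change     -0.2606    -0.7817     0.5212
  Equil       0.5509    0.09567     0.5424
  solve Keq expr → x = 0.2606; check Q = 609.9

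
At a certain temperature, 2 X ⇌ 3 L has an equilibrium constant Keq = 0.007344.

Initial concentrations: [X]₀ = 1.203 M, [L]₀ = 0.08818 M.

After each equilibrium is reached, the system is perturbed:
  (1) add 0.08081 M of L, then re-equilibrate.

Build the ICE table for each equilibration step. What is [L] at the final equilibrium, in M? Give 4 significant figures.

Q₀ = 4.7378e-04 vs Keq = 0.007344 ⇒ Q<K, forward
Step 1:
                    X           L
  init          1.203     0.08818
  Δ          -0.08112      0.1217
  eq            1.122      0.2099
  solve Keq expr → x = 0.04056; check Q = 0.007344
Then add 0.08081 M of L.
Step 2:
                    X           L
  init          1.122      0.2907
  Δ           0.04977    -0.07465
  eq            1.172       0.216
  solve Keq expr → x = -0.02488; check Q = 0.007344

[L]_eq = 0.216 M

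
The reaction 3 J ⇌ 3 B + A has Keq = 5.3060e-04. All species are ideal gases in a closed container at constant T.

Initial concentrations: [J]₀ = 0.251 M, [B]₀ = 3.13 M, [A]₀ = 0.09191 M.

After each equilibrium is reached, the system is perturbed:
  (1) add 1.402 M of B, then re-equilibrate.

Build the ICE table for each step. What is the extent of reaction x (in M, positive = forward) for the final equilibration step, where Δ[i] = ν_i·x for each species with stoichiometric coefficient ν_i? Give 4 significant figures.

x = -2.3288e-06 M

Q₀ = 178.2 vs Keq = 5.3060e-04 ⇒ Q>K, reverse
Step 1:
                   J          B          A
  init         0.251       3.13    0.09191
  Δ           0.2757    -0.2757   -0.09191
  eq          0.5267      2.854 3.3344e-06
  solve Keq expr → x = -0.09191; check Q = 5.3060e-04
Then add 1.402 M of B.
Step 2:
                   J          B          A
  init        0.5267      4.256 3.3344e-06
  Δ       6.9863e-06 -6.9863e-06 -2.3288e-06
  eq          0.5267      4.256 1.0056e-06
  solve Keq expr → x = -2.3288e-06; check Q = 5.3060e-04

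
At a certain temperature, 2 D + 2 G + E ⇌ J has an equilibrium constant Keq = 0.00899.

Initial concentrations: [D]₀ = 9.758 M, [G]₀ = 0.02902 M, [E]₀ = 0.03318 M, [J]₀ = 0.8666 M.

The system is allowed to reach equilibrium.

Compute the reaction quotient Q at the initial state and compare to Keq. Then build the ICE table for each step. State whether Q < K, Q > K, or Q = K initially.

Q₀ = 325.7 vs Keq = 0.00899 ⇒ Q>K, reverse
Step 1:
                  D         G         E         J
  I           9.758   0.02902   0.03318    0.8666
  C          0.8952    0.8952    0.4476   -0.4476
  E           10.65    0.9242    0.4808     0.419
  solve Keq expr → x = -0.4476; check Q = 0.00899

Q₀ = 325.7; Q > K (proceeds reverse)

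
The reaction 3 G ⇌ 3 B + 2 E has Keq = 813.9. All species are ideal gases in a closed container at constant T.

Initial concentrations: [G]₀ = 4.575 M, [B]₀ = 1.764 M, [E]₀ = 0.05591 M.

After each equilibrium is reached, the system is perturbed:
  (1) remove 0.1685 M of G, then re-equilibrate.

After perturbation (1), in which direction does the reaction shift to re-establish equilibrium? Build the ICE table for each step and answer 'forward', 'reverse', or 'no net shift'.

Direction: reverse

Q₀ = 1.7918e-04 vs Keq = 813.9 ⇒ Q<K, forward
Step 1:
                    G           B           E
  Initial       4.575       1.764     0.05591
  Change       -3.549       3.549       2.366
  Equil         1.026       5.313       2.422
  solve Keq expr → x = 1.183; check Q = 813.9
Then remove 0.1685 M of G.
Step 2:
                    G           B           E
  Initial      0.8577       5.313       2.422
  Change       0.1223     -0.1223    -0.08151
  Equil        0.9799       5.191        2.34
  solve Keq expr → x = -0.04075; check Q = 813.9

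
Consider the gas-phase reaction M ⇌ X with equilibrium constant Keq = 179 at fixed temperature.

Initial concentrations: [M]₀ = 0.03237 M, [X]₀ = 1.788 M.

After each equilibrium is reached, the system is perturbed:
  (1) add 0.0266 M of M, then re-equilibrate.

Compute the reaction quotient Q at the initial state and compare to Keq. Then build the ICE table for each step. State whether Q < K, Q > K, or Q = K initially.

Q₀ = 55.24; Q < K (proceeds forward)

Q₀ = 55.24 vs Keq = 179 ⇒ Q<K, forward
Step 1:
                  M         X
  init      0.03237     1.788
  Δ        -0.02226   0.02226
  eq        0.01011      1.81
  solve Keq expr → x = 0.02226; check Q = 179
Then add 0.0266 M of M.
Step 2:
                  M         X
  init      0.03671      1.81
  Δ        -0.02645   0.02645
  eq        0.01026     1.837
  solve Keq expr → x = 0.02645; check Q = 179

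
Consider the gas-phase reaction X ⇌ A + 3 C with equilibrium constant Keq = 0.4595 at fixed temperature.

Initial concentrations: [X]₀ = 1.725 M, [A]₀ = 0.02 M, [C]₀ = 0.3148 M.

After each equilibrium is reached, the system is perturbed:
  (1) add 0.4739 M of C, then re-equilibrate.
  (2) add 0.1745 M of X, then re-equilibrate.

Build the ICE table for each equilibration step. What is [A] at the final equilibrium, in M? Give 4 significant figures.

[A]_eq = 0.2451 M

Q₀ = 3.6170e-04 vs Keq = 0.4595 ⇒ Q<K, forward
Step 1:
                   X          A          C
  init         1.725       0.02     0.3148
  Δ          -0.3119     0.3119     0.9358
  eq           1.413     0.3319      1.251
  solve Keq expr → x = 0.3119; check Q = 0.4595
Then add 0.4739 M of C.
Step 2:
                   X          A          C
  init         1.413     0.3319      1.725
  Δ          0.09677   -0.09677    -0.2903
  eq            1.51     0.2352      1.434
  solve Keq expr → x = -0.09677; check Q = 0.4595
Then add 0.1745 M of X.
Step 3:
                   X          A          C
  init         1.684     0.2352      1.434
  Δ        -0.009969   0.009969    0.02991
  eq           1.674     0.2451      1.464
  solve Keq expr → x = 0.009969; check Q = 0.4595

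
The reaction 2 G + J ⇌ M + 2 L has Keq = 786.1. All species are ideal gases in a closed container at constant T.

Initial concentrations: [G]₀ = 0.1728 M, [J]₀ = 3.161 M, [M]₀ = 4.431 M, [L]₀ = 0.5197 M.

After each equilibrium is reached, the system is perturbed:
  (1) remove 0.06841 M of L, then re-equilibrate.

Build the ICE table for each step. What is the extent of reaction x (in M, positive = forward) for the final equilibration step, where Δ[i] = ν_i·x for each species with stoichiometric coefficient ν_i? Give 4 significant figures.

Q₀ = 12.68 vs Keq = 786.1 ⇒ Q<K, forward
Step 1:
                    G           J           M           L
  Initial      0.1728       3.161       4.431      0.5197
  Change      -0.1442     -0.0721      0.0721      0.1442
  Equil       0.02859       3.089       4.503      0.6639
  solve Keq expr → x = 0.0721; check Q = 786.1
Then remove 0.06841 M of L.
Step 2:
                    G           J           M           L
  Initial     0.02859       3.089       4.503      0.5955
  Change    -0.002815   -0.001407    0.001407    0.002815
  Equil       0.02578       3.087       4.505      0.5983
  solve Keq expr → x = 0.001407; check Q = 786.1

x = 0.001407 M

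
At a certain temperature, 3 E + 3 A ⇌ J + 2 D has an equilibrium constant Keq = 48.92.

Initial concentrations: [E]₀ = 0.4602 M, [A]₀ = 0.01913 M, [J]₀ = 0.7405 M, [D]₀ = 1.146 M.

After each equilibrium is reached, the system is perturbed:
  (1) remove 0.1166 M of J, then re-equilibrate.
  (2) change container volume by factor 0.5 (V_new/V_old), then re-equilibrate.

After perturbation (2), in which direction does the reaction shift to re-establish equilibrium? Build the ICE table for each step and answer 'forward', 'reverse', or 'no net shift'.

Direction: forward

Q₀ = 1.4253e+06 vs Keq = 48.92 ⇒ Q>K, reverse
Step 1:
                   E          A          J          D
  init        0.4602    0.01913     0.7405      1.146
  Δ           0.2872     0.2872   -0.09575    -0.1915
  eq          0.7474     0.3064     0.6448     0.9545
  solve Keq expr → x = -0.09575; check Q = 48.92
Then remove 0.1166 M of J.
Step 2:
                   E          A          J          D
  init        0.7474     0.3064     0.5282     0.9545
  Δ         -0.01242   -0.01242    0.00414   0.008279
  eq           0.735      0.294     0.5323     0.9628
  solve Keq expr → x = 0.00414; check Q = 48.92
Then change container volume by factor 0.5 (V_new/V_old).
Step 3:
                   E          A          J          D
  init          1.47     0.5879      1.065      1.926
  Δ          -0.2177    -0.2177    0.07256     0.1451
  eq           1.252     0.3702      1.137      2.071
  solve Keq expr → x = 0.07256; check Q = 48.92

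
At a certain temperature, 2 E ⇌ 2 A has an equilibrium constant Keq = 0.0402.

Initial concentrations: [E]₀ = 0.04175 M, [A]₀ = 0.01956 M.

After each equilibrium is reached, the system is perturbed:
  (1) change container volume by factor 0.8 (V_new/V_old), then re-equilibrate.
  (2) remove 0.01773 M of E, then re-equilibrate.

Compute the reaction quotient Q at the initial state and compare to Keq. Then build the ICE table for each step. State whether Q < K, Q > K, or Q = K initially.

Q₀ = 0.2195; Q > K (proceeds reverse)

Q₀ = 0.2195 vs Keq = 0.0402 ⇒ Q>K, reverse
Step 1:
                  E         A
  init      0.04175   0.01956
  Δ         0.00932  -0.00932
  eq        0.05107   0.01024
  solve Keq expr → x = -0.00466; check Q = 0.0402
Then change container volume by factor 0.8 (V_new/V_old).
Step 2:
                  E         A
  init      0.06384    0.0128
  Δ               0         0
  eq        0.06384    0.0128
  solve Keq expr → x = 0; check Q = 0.0402
Then remove 0.01773 M of E.
Step 3:
                  E         A
  init      0.04611    0.0128
  Δ        0.002961 -0.002961
  eq        0.04907  0.009838
  solve Keq expr → x = -0.001481; check Q = 0.0402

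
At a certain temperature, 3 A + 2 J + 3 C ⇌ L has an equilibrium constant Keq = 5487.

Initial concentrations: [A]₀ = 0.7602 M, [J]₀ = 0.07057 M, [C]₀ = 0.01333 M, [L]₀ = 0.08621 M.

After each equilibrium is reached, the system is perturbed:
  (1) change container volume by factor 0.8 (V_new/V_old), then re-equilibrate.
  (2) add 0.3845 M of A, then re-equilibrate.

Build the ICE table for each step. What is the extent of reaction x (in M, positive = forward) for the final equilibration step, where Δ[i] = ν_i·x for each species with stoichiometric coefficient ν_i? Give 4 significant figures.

x = 0.006008 M

Q₀ = 1.6636e+07 vs Keq = 5487 ⇒ Q>K, reverse
Step 1:
                   A          J          C          L
  init        0.7602    0.07057    0.01333    0.08621
  Δ          0.08754    0.05836    0.08754   -0.02918
  eq          0.8477     0.1289     0.1009    0.05703
  solve Keq expr → x = -0.02918; check Q = 5487
Then change container volume by factor 0.8 (V_new/V_old).
Step 2:
                   A          J          C          L
  init          1.06     0.1612     0.1261    0.07129
  Δ         -0.03543   -0.02362   -0.03543    0.01181
  eq           1.024     0.1375    0.09066     0.0831
  solve Keq expr → x = 0.01181; check Q = 5487
Then add 0.3845 M of A.
Step 3:
                   A          J          C          L
  init         1.409     0.1375    0.09066     0.0831
  Δ         -0.01802   -0.01202   -0.01802   0.006008
  eq           1.391     0.1255    0.07263    0.08911
  solve Keq expr → x = 0.006008; check Q = 5487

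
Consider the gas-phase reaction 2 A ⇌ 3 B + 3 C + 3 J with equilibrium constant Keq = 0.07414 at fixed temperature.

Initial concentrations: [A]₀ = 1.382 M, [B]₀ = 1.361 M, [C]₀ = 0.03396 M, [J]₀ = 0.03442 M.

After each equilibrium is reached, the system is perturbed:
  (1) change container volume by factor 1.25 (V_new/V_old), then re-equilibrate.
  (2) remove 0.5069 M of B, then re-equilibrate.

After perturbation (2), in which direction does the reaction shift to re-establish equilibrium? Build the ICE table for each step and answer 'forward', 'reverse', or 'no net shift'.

Q₀ = 2.1081e-09 vs Keq = 0.07414 ⇒ Q<K, forward
Step 1:
                    A           B           C           J
  init          1.382       1.361     0.03396     0.03442
  Δ           -0.3055      0.4583      0.4583      0.4583
  eq            1.076       1.819      0.4923      0.4927
  solve Keq expr → x = 0.1528; check Q = 0.07414
Then change container volume by factor 1.25 (V_new/V_old).
Step 2:
                    A           B           C           J
  init         0.8612       1.455      0.3938      0.3942
  Δ          -0.06013      0.0902      0.0902      0.0902
  eq            0.801       1.546       0.484      0.4844
  solve Keq expr → x = 0.03007; check Q = 0.07414
Then remove 0.5069 M of B.
Step 3:
                    A           B           C           J
  init          0.801       1.039       0.484      0.4844
  Δ          -0.04957     0.07435     0.07435     0.07435
  eq           0.7515       1.113      0.5584      0.5587
  solve Keq expr → x = 0.02478; check Q = 0.07414

Direction: forward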